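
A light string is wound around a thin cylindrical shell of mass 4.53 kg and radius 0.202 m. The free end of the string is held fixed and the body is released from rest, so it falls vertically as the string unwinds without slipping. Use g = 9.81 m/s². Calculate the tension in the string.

Translation: Mg − T = Ma. Rotation about the center: TR = Iα with I = MR².
With a = αR: T = (I/R²)a = M a, so Mg = (1 + 1.000)Ma.
a = g/(1 + 1.000) = 9.81/2.000 = 4.905 m/s².
T = 1.000·M·a = (1.000)(4.53)(4.905) = 22.22 N.

T ≈ 22.2 N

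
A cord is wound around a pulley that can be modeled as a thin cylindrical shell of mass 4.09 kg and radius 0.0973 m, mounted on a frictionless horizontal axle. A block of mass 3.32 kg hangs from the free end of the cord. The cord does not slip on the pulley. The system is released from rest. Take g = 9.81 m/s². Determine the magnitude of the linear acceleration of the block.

I = MR² = (4.09)(0.0973)² = 0.03872 kg·m².
Block: mg − T = ma. Pulley: TR = Iα. No-slip: a = αR, so T = (I/R²)a = 4.090·a.
Then mg = (m + 4.090)a, so a = (3.32)(9.81)/(3.32 + 4.090) = 4.395 m/s².

a ≈ 4.40 m/s²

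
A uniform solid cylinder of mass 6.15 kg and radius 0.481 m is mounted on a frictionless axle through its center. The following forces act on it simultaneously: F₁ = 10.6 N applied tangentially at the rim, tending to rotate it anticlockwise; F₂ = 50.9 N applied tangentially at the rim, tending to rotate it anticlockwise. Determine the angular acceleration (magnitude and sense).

α ≈ 41.6 rad/s², anticlockwise

I = ½MR² = (1/2)(6.15)(0.481)² = 0.7114 kg·m².
Taking anticlockwise as positive: τ₁ = +(10.6)(0.481) = +5.099 N·m; τ₂ = +(50.9)(0.481) = +24.48 N·m.
Net torque τ = 29.58 N·m.
α = τ/I = 29.58/0.7114 = 41.58 rad/s².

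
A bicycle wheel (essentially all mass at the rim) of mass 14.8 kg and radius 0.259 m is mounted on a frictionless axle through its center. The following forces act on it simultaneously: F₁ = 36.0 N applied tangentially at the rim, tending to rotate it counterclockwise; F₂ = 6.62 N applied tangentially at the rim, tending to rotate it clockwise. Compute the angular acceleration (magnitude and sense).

I = MR² = (14.8)(0.259)² = 0.9928 kg·m².
Taking counterclockwise as positive: τ₁ = +(36.0)(0.259) = +9.324 N·m; τ₂ = −(6.62)(0.259) = −1.715 N·m.
Net torque τ = 7.609 N·m.
α = τ/I = 7.609/0.9928 = 7.665 rad/s².

α ≈ 7.66 rad/s², counterclockwise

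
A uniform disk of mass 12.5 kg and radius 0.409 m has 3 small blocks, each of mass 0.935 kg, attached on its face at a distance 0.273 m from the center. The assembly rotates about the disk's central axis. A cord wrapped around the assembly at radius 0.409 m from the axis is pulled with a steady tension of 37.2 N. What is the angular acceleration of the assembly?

I_disk = ½MR² = ½(12.5)(0.409)² = 1.046 kg·m².
I_blocks = 3·m·r² = 3(0.935)(0.273)² = 0.2091 kg·m².
Total I = 1.255 kg·m².
τ = F r = (37.2)(0.409) = 15.21 N·m.
α = τ/I = 15.21/1.255 = 12.13 rad/s².

α ≈ 12.1 rad/s²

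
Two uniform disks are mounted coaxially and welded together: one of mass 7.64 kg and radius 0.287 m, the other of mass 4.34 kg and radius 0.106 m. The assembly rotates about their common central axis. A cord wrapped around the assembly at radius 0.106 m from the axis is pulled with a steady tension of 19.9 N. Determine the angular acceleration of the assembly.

I = ½M₁R₁² + ½M₂R₂² = ½(7.64)(0.287)² + ½(4.34)(0.106)² = 0.3390 kg·m².
τ = F r = (19.9)(0.106) = 2.109 N·m.
α = τ/I = 2.109/0.3390 = 6.222 rad/s².

α ≈ 6.22 rad/s²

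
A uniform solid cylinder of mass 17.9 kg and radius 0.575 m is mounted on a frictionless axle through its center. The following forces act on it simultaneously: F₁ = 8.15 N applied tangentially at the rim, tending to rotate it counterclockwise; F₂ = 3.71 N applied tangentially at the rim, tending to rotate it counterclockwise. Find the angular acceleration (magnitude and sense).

I = ½MR² = (1/2)(17.9)(0.575)² = 2.959 kg·m².
Taking counterclockwise as positive: τ₁ = +(8.15)(0.575) = +4.686 N·m; τ₂ = +(3.71)(0.575) = +2.133 N·m.
Net torque τ = 6.819 N·m.
α = τ/I = 6.819/2.959 = 2.305 rad/s².

α ≈ 2.30 rad/s², counterclockwise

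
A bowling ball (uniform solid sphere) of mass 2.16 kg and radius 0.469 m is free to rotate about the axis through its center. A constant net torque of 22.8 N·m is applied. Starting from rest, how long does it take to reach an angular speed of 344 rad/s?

t ≈ 2.87 s

I = (2/5)MR² = (2/5)(2.16)(0.469)² = 0.1900 kg·m².
α = τ/I = 22.8/0.1900 = 120.0 rad/s².
ω = αt ⇒ t = ω/α = 344/120.0 = 2.867 s.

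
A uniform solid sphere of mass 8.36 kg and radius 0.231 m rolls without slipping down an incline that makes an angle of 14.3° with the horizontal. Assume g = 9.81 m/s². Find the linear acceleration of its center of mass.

Translation along the incline: Mg sinθ − f = Ma.
Rotation about the center: fR = Iα with I = (2/5)MR². No-slip gives a = αR, so f = (I/R²)a = (2/5)M a.
Substituting: Mg sinθ = (1 + 0.4000)Ma, so a = g sinθ/(1 + 0.4000) = (9.81) sin 14.3° / 1.400 = 1.731 m/s².

a ≈ 1.73 m/s²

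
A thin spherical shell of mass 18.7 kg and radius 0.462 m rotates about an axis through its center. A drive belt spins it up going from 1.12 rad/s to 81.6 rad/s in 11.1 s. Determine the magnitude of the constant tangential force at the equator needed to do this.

F ≈ 41.8 N

I = (2/3)MR² = (2/3)(18.7)(0.462)² = 2.661 kg·m².
α = Δω/Δt = (81.6 − 1.12)/11.1 = 7.250 rad/s².
The required torque is τ = Iα = (2.661)(7.250) = 19.29 N·m.
A tangential force at the equator gives τ = FR, so F = τ/R = 19.29/0.462 = 41.76 N.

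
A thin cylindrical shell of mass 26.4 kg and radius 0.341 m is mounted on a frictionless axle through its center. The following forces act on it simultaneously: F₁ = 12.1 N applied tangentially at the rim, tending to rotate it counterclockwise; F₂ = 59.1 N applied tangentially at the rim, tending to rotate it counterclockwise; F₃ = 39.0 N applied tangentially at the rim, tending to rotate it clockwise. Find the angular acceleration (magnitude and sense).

I = MR² = (26.4)(0.341)² = 3.070 kg·m².
Taking counterclockwise as positive: τ₁ = +(12.1)(0.341) = +4.126 N·m; τ₂ = +(59.1)(0.341) = +20.15 N·m; τ₃ = −(39.0)(0.341) = −13.30 N·m.
Net torque τ = 10.98 N·m.
α = τ/I = 10.98/3.070 = 3.577 rad/s².

α ≈ 3.58 rad/s², counterclockwise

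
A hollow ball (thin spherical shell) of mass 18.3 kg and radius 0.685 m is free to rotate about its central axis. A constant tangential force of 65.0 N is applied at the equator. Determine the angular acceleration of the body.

α ≈ 7.78 rad/s²

I = (2/3)MR² = (2/3)(18.3)(0.685)² = 5.725 kg·m².
τ = F R = (65.0)(0.685) = 44.53 N·m.
From τ = Iα: α = 44.53/5.725 = 7.778 rad/s².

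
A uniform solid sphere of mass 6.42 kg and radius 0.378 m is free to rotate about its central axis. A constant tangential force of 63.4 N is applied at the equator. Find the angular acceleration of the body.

I = (2/5)MR² = (2/5)(6.42)(0.378)² = 0.3669 kg·m².
τ = F R = (63.4)(0.378) = 23.97 N·m.
From τ = Iα: α = 23.97/0.3669 = 65.31 rad/s².

α ≈ 65.3 rad/s²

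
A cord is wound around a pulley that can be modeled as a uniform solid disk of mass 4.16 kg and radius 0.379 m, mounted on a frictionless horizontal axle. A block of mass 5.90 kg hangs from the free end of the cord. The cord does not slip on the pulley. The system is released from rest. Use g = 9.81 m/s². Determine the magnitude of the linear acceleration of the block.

a ≈ 7.25 m/s²

I = ½MR² = (1/2)(4.16)(0.379)² = 0.2988 kg·m².
Block: mg − T = ma. Pulley: TR = Iα. No-slip: a = αR, so T = (I/R²)a = 2.080·a.
Then mg = (m + 2.080)a, so a = (5.90)(9.81)/(5.90 + 2.080) = 7.253 m/s².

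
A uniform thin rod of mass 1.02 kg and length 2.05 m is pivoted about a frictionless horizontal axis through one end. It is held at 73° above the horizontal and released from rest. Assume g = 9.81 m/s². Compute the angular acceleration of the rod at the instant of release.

α ≈ 2.10 rad/s²

About the pivot, I = (1/3)ML² = (1/3)(1.02)(2.05)² = 1.429 kg·m².
The weight acts at the center, a distance L/2 = 1.025 m from the pivot; τ = Mg(L/2) cos 73° = 2.999 N·m.
α = τ/I = 2.999/1.429 = 2.099 rad/s².
(Equivalently α = (3g/(2L)) cos 73° = 2.099 rad/s².)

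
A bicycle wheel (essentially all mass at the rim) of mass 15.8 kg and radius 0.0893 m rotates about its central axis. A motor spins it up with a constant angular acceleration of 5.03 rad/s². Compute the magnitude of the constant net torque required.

τ ≈ 0.634 N·m

I = MR² = (15.8)(0.0893)² = 0.1260 kg·m².
τ = Iα = (0.1260)(5.030) = 0.6338 N·m.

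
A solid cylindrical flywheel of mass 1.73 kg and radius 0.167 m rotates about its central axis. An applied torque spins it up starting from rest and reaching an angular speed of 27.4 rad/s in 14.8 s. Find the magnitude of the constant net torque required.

τ ≈ 0.0447 N·m

I = ½MR² = (1/2)(1.73)(0.167)² = 0.02412 kg·m².
α = Δω/Δt = (27.4 − 0)/14.8 = 1.851 rad/s².
τ = Iα = (0.02412)(1.851) = 0.04466 N·m.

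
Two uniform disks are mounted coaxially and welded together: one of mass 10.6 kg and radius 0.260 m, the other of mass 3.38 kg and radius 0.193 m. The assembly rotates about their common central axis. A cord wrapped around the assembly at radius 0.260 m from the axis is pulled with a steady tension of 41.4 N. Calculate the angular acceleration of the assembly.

α ≈ 25.6 rad/s²

I = ½M₁R₁² + ½M₂R₂² = ½(10.6)(0.260)² + ½(3.38)(0.193)² = 0.4212 kg·m².
τ = F r = (41.4)(0.260) = 10.76 N·m.
α = τ/I = 10.76/0.4212 = 25.55 rad/s².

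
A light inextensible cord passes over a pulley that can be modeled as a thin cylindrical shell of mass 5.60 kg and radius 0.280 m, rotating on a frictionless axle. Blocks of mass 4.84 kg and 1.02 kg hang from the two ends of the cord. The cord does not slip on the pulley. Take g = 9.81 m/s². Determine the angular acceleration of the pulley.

α ≈ 11.7 rad/s²

I = MR² = (5.60)(0.280)² = 0.4390 kg·m².
Heavier block: m₁g − T₁ = m₁a. Lighter block: T₂ − m₂g = m₂a.
Pulley: (T₁ − T₂)R = Iα = I(a/R), so T₁ − T₂ = (I/R²)a = 1·M_p a = 5.600·a.
Adding the three: (m₁ − m₂)g = (m₁ + m₂ + 5.600)a, so a = (4.84 − 1.02)(9.81)/(4.84 + 1.02 + 5.600) = 3.270 m/s².
α = a/R = 3.270/0.280 = 11.68 rad/s².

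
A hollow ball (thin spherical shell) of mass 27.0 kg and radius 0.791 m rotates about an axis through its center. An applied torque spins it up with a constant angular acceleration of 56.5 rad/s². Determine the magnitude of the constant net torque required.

I = (2/3)MR² = (2/3)(27.0)(0.791)² = 11.26 kg·m².
τ = Iα = (11.26)(56.50) = 636.3 N·m.

τ ≈ 636 N·m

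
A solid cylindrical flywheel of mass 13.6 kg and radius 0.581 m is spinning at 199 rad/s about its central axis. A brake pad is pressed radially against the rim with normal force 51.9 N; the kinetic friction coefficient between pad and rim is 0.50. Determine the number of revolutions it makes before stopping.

I = ½MR² = (1/2)(13.6)(0.581)² = 2.295 kg·m².
Friction force f = μN = (0.50)(51.9) = 25.95 N at the rim; torque magnitude τ = fR = 15.08 N·m, opposing ω.
|α| = τ/I = 15.08/2.295 = 6.568 rad/s² (deceleration).
ω² = ω₀² − 2|α|θ with ω = 0 ⇒ θ = ω₀²/(2|α|) = 3015 rad = 479.8 rev.

≈ 480 revolutions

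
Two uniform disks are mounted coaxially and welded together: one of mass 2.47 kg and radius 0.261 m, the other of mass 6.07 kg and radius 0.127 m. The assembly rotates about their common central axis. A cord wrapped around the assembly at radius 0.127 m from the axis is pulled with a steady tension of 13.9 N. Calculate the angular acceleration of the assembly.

I = ½M₁R₁² + ½M₂R₂² = ½(2.47)(0.261)² + ½(6.07)(0.127)² = 0.1331 kg·m².
τ = F r = (13.9)(0.127) = 1.765 N·m.
α = τ/I = 1.765/0.1331 = 13.26 rad/s².

α ≈ 13.3 rad/s²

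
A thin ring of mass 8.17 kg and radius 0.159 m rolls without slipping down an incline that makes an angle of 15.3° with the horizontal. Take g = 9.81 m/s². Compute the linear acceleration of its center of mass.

Translation along the incline: Mg sinθ − f = Ma.
Rotation about the center: fR = Iα with I = MR². No-slip gives a = αR, so f = (I/R²)a = M a.
Substituting: Mg sinθ = (1 + 1.000)Ma, so a = g sinθ/(1 + 1.000) = (9.81) sin 15.3° / 2.000 = 1.294 m/s².

a ≈ 1.29 m/s²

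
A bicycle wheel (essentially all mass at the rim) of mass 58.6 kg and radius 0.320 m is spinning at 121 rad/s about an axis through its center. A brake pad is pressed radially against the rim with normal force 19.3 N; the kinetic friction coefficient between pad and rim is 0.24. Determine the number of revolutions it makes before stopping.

≈ 4720 revolutions

I = MR² = (58.6)(0.320)² = 6.001 kg·m².
Friction force f = μN = (0.24)(19.3) = 4.632 N at the rim; torque magnitude τ = fR = 1.482 N·m, opposing ω.
|α| = τ/I = 1.482/6.001 = 0.2470 rad/s² (deceleration).
ω² = ω₀² − 2|α|θ with ω = 0 ⇒ θ = ω₀²/(2|α|) = 29640 rad = 4717 rev.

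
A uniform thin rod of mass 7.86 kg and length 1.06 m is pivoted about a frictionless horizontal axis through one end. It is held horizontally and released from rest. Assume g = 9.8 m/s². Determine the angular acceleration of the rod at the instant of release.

α ≈ 13.9 rad/s²

About the pivot, I = (1/3)ML² = (1/3)(7.86)(1.06)² = 2.944 kg·m².
The weight acts at the center, a distance L/2 = 0.5300 m from the pivot; τ = Mg(L/2) = 40.82 N·m.
α = τ/I = 40.82/2.944 = 13.87 rad/s².
(Equivalently α = (3g/(2L)) = 13.87 rad/s².)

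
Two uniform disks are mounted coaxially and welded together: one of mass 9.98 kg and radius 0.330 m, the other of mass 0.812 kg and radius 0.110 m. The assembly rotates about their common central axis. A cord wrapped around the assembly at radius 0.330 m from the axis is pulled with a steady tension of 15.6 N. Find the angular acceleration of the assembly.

α ≈ 9.39 rad/s²

I = ½M₁R₁² + ½M₂R₂² = ½(9.98)(0.330)² + ½(0.812)(0.110)² = 0.5483 kg·m².
τ = F r = (15.6)(0.330) = 5.148 N·m.
α = τ/I = 5.148/0.5483 = 9.389 rad/s².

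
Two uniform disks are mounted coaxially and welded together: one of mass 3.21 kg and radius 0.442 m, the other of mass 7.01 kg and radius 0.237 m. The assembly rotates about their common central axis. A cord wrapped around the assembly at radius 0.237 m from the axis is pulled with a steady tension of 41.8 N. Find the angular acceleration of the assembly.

α ≈ 19.4 rad/s²

I = ½M₁R₁² + ½M₂R₂² = ½(3.21)(0.442)² + ½(7.01)(0.237)² = 0.5104 kg·m².
τ = F r = (41.8)(0.237) = 9.907 N·m.
α = τ/I = 9.907/0.5104 = 19.41 rad/s².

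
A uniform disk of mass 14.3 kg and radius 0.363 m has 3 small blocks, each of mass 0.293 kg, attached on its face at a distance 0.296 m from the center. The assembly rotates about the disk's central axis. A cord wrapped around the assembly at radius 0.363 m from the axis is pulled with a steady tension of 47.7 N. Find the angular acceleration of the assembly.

I_disk = ½MR² = ½(14.3)(0.363)² = 0.9421 kg·m².
I_blocks = 3·m·r² = 3(0.293)(0.296)² = 0.07701 kg·m².
Total I = 1.019 kg·m².
τ = F r = (47.7)(0.363) = 17.32 N·m.
α = τ/I = 17.32/1.019 = 16.99 rad/s².

α ≈ 17.0 rad/s²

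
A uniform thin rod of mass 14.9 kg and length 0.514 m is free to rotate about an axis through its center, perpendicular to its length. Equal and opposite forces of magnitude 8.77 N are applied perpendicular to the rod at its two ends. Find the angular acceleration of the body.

α ≈ 13.7 rad/s²

I = (1/12)ML² = (1/12)(14.9)(0.514)² = 0.3280 kg·m².
The couple gives τ = F·(L/2) + F·(L/2) = F L = (8.77)(0.514) = 4.508 N·m.
From τ = Iα: α = 4.508/0.3280 = 13.74 rad/s².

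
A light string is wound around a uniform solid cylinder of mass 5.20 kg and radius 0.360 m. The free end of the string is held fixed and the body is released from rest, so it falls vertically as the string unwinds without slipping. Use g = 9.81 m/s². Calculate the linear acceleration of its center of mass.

a ≈ 6.54 m/s²

Translation: Mg − T = Ma. Rotation about the center: TR = Iα with I = ½MR².
With a = αR: T = (I/R²)a = (1/2)M a, so Mg = (1 + 0.5000)Ma.
a = g/(1 + 0.5000) = 9.81/1.500 = 6.540 m/s².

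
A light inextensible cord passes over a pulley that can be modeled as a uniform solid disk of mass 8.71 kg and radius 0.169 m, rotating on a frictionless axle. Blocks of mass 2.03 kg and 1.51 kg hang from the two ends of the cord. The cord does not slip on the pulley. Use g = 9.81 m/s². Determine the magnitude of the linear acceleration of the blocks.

I = ½MR² = (1/2)(8.71)(0.169)² = 0.1244 kg·m².
Heavier block: m₁g − T₁ = m₁a. Lighter block: T₂ − m₂g = m₂a.
Pulley: (T₁ − T₂)R = Iα = I(a/R), so T₁ − T₂ = (I/R²)a = (1/2)M_p a = 4.355·a.
Adding the three: (m₁ − m₂)g = (m₁ + m₂ + 4.355)a, so a = (2.03 − 1.51)(9.81)/(2.03 + 1.51 + 4.355) = 0.6461 m/s².

a ≈ 0.646 m/s²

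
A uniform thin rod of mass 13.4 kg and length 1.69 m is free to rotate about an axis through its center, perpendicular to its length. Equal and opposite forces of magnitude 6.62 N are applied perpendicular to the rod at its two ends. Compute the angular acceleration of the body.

I = (1/12)ML² = (1/12)(13.4)(1.69)² = 3.189 kg·m².
The couple gives τ = F·(L/2) + F·(L/2) = F L = (6.62)(1.69) = 11.19 N·m.
From τ = Iα: α = 11.19/3.189 = 3.508 rad/s².

α ≈ 3.51 rad/s²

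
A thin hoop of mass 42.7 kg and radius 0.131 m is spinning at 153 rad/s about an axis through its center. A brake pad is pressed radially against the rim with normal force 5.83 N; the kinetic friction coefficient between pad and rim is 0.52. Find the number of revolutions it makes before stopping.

≈ 3440 revolutions

I = MR² = (42.7)(0.131)² = 0.7328 kg·m².
Friction force f = μN = (0.52)(5.83) = 3.032 N at the rim; torque magnitude τ = fR = 0.3971 N·m, opposing ω.
|α| = τ/I = 0.3971/0.7328 = 0.5420 rad/s² (deceleration).
ω² = ω₀² − 2|α|θ with ω = 0 ⇒ θ = ω₀²/(2|α|) = 21600 rad = 3437 rev.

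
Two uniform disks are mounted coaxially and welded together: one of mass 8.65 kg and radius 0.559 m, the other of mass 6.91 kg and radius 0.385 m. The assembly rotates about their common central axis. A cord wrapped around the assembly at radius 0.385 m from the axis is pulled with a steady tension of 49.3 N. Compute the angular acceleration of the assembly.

I = ½M₁R₁² + ½M₂R₂² = ½(8.65)(0.559)² + ½(6.91)(0.385)² = 1.864 kg·m².
τ = F r = (49.3)(0.385) = 18.98 N·m.
α = τ/I = 18.98/1.864 = 10.18 rad/s².

α ≈ 10.2 rad/s²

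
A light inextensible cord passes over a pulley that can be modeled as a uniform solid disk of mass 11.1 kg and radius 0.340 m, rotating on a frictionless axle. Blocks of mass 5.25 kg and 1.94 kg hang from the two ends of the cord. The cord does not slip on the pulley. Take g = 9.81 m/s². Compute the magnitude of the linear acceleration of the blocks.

I = ½MR² = (1/2)(11.1)(0.340)² = 0.6416 kg·m².
Heavier block: m₁g − T₁ = m₁a. Lighter block: T₂ − m₂g = m₂a.
Pulley: (T₁ − T₂)R = Iα = I(a/R), so T₁ − T₂ = (I/R²)a = (1/2)M_p a = 5.550·a.
Adding the three: (m₁ − m₂)g = (m₁ + m₂ + 5.550)a, so a = (5.25 − 1.94)(9.81)/(5.25 + 1.94 + 5.550) = 2.549 m/s².

a ≈ 2.55 m/s²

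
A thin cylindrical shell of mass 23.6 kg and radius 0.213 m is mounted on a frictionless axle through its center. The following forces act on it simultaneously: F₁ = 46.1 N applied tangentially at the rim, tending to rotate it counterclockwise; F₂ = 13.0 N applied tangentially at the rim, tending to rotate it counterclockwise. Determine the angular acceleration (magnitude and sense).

α ≈ 11.8 rad/s², counterclockwise

I = MR² = (23.6)(0.213)² = 1.071 kg·m².
Taking counterclockwise as positive: τ₁ = +(46.1)(0.213) = +9.819 N·m; τ₂ = +(13.0)(0.213) = +2.769 N·m.
Net torque τ = 12.59 N·m.
α = τ/I = 12.59/1.071 = 11.76 rad/s².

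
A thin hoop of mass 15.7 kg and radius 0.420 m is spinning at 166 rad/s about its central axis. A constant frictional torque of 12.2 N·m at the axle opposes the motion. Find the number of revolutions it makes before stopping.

I = MR² = (15.7)(0.420)² = 2.769 kg·m².
The net torque has magnitude 12.2 N·m, opposing ω.
|α| = τ/I = 12.20/2.769 = 4.405 rad/s² (deceleration).
ω² = ω₀² − 2|α|θ with ω = 0 ⇒ θ = ω₀²/(2|α|) = 3128 rad = 497.8 rev.

≈ 498 revolutions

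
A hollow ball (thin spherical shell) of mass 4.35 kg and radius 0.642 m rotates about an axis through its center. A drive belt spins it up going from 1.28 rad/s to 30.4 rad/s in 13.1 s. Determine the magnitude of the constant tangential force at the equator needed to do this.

I = (2/3)MR² = (2/3)(4.35)(0.642)² = 1.195 kg·m².
α = Δω/Δt = (30.4 − 1.28)/13.1 = 2.223 rad/s².
The required torque is τ = Iα = (1.195)(2.223) = 2.657 N·m.
A tangential force at the equator gives τ = FR, so F = τ/R = 2.657/0.642 = 4.139 N.

F ≈ 4.14 N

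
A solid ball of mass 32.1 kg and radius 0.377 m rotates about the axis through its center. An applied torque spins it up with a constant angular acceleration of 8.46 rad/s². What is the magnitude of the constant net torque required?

I = (2/5)MR² = (2/5)(32.1)(0.377)² = 1.825 kg·m².
τ = Iα = (1.825)(8.460) = 15.44 N·m.

τ ≈ 15.4 N·m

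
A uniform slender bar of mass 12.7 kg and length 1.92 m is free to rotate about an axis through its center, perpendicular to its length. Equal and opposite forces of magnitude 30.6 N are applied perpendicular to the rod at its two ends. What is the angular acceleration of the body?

I = (1/12)ML² = (1/12)(12.7)(1.92)² = 3.901 kg·m².
The couple gives τ = F·(L/2) + F·(L/2) = F L = (30.6)(1.92) = 58.75 N·m.
From τ = Iα: α = 58.75/3.901 = 15.06 rad/s².

α ≈ 15.1 rad/s²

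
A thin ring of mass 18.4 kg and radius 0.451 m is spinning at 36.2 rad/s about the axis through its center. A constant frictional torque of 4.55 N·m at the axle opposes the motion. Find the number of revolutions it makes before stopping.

≈ 85.8 revolutions

I = MR² = (18.4)(0.451)² = 3.743 kg·m².
The net torque has magnitude 4.55 N·m, opposing ω.
|α| = τ/I = 4.550/3.743 = 1.216 rad/s² (deceleration).
ω² = ω₀² − 2|α|θ with ω = 0 ⇒ θ = ω₀²/(2|α|) = 538.9 rad = 85.78 rev.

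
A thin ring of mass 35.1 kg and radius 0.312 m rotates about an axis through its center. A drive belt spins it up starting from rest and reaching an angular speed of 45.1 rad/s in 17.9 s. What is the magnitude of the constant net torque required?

I = MR² = (35.1)(0.312)² = 3.417 kg·m².
α = Δω/Δt = (45.1 − 0)/17.9 = 2.520 rad/s².
τ = Iα = (3.417)(2.520) = 8.609 N·m.

τ ≈ 8.61 N·m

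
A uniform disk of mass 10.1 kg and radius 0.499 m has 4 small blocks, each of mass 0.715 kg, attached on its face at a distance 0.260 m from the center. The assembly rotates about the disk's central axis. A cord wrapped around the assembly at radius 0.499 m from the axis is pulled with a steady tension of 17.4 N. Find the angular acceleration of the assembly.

I_disk = ½MR² = ½(10.1)(0.499)² = 1.257 kg·m².
I_blocks = 4·m·r² = 4(0.715)(0.260)² = 0.1933 kg·m².
Total I = 1.451 kg·m².
τ = F r = (17.4)(0.499) = 8.683 N·m.
α = τ/I = 8.683/1.451 = 5.985 rad/s².

α ≈ 5.98 rad/s²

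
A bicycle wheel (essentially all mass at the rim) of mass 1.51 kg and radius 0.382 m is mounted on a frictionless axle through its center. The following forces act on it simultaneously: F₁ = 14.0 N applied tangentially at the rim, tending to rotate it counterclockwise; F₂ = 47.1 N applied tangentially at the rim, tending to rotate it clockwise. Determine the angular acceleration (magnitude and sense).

I = MR² = (1.51)(0.382)² = 0.2203 kg·m².
Taking counterclockwise as positive: τ₁ = +(14.0)(0.382) = +5.348 N·m; τ₂ = −(47.1)(0.382) = −17.99 N·m.
Net torque τ = -12.64 N·m.
α = τ/I = -12.64/0.2203 = -57.38 rad/s².

α ≈ 57.4 rad/s², clockwise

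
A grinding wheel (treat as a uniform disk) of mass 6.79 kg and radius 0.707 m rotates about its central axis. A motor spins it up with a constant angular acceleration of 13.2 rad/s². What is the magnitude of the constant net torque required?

I = ½MR² = (1/2)(6.79)(0.707)² = 1.697 kg·m².
τ = Iα = (1.697)(13.20) = 22.40 N·m.

τ ≈ 22.4 N·m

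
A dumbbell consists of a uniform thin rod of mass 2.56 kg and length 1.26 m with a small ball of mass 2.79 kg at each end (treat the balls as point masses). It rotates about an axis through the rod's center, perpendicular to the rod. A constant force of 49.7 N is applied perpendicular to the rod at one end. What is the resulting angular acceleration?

I_rod = (1/12)ML² = (1/12)(2.56)(1.26)² = 0.3387 kg·m².
I_balls = 2·m·(L/2)² = 2(2.79)(0.6300)² = 2.215 kg·m².
Total I = 2.553 kg·m².
τ = F·(L/2) = (49.7)(0.630) = 31.31 N·m.
α = τ/I = 31.31/2.553 = 12.26 rad/s².

α ≈ 12.3 rad/s²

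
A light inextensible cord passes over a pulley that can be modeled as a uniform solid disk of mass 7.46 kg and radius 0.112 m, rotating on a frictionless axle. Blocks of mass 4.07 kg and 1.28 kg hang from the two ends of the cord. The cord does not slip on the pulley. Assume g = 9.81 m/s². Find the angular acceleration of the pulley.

I = ½MR² = (1/2)(7.46)(0.112)² = 0.04679 kg·m².
Heavier block: m₁g − T₁ = m₁a. Lighter block: T₂ − m₂g = m₂a.
Pulley: (T₁ − T₂)R = Iα = I(a/R), so T₁ − T₂ = (I/R²)a = (1/2)M_p a = 3.730·a.
Adding the three: (m₁ − m₂)g = (m₁ + m₂ + 3.730)a, so a = (4.07 − 1.28)(9.81)/(4.07 + 1.28 + 3.730) = 3.014 m/s².
α = a/R = 3.014/0.112 = 26.91 rad/s².

α ≈ 26.9 rad/s²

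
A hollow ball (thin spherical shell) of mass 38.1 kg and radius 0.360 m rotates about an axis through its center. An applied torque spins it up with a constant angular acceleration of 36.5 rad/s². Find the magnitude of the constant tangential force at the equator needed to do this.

F ≈ 334 N

I = (2/3)MR² = (2/3)(38.1)(0.360)² = 3.292 kg·m².
The required torque is τ = Iα = (3.292)(36.50) = 120.2 N·m.
A tangential force at the equator gives τ = FR, so F = τ/R = 120.2/0.360 = 333.8 N.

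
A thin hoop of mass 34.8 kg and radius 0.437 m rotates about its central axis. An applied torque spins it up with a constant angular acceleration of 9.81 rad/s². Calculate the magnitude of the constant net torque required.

τ ≈ 65.2 N·m

I = MR² = (34.8)(0.437)² = 6.646 kg·m².
τ = Iα = (6.646)(9.810) = 65.19 N·m.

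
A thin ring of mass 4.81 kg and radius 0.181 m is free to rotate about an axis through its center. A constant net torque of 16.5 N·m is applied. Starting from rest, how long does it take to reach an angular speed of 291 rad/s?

t ≈ 2.78 s

I = MR² = (4.81)(0.181)² = 0.1576 kg·m².
α = τ/I = 16.5/0.1576 = 104.7 rad/s².
ω = αt ⇒ t = ω/α = 291/104.7 = 2.779 s.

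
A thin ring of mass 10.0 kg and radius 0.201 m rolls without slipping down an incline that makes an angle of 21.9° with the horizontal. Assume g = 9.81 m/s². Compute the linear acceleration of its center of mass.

Translation along the incline: Mg sinθ − f = Ma.
Rotation about the center: fR = Iα with I = MR². No-slip gives a = αR, so f = (I/R²)a = M a.
Substituting: Mg sinθ = (1 + 1.000)Ma, so a = g sinθ/(1 + 1.000) = (9.81) sin 21.9° / 2.000 = 1.830 m/s².

a ≈ 1.83 m/s²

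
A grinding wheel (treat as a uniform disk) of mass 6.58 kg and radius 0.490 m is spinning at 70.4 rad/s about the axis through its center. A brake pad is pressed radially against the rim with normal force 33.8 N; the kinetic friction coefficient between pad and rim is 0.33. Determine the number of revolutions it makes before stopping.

≈ 57.0 revolutions

I = ½MR² = (1/2)(6.58)(0.490)² = 0.7899 kg·m².
Friction force f = μN = (0.33)(33.8) = 11.15 N at the rim; torque magnitude τ = fR = 5.465 N·m, opposing ω.
|α| = τ/I = 5.465/0.7899 = 6.919 rad/s² (deceleration).
ω² = ω₀² − 2|α|θ with ω = 0 ⇒ θ = ω₀²/(2|α|) = 358.2 rad = 57.00 rev.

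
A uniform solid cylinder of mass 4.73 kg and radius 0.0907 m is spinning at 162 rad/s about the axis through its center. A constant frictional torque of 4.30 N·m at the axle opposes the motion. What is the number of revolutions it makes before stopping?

≈ 9.45 revolutions

I = ½MR² = (1/2)(4.73)(0.0907)² = 0.01946 kg·m².
The net torque has magnitude 4.30 N·m, opposing ω.
|α| = τ/I = 4.300/0.01946 = 221.0 rad/s² (deceleration).
ω² = ω₀² − 2|α|θ with ω = 0 ⇒ θ = ω₀²/(2|α|) = 59.37 rad = 9.449 rev.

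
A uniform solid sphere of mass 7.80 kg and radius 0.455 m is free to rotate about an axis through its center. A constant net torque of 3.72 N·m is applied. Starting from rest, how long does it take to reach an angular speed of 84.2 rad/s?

t ≈ 14.6 s

I = (2/5)MR² = (2/5)(7.80)(0.455)² = 0.6459 kg·m².
α = τ/I = 3.72/0.6459 = 5.759 rad/s².
ω = αt ⇒ t = ω/α = 84.2/5.759 = 14.62 s.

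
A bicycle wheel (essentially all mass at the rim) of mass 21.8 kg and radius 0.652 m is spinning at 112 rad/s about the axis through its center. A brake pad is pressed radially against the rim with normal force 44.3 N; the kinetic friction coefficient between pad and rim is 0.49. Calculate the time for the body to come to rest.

I = MR² = (21.8)(0.652)² = 9.267 kg·m².
Friction force f = μN = (0.49)(44.3) = 21.71 N at the rim; torque magnitude τ = fR = 14.15 N·m, opposing ω.
|α| = τ/I = 14.15/9.267 = 1.527 rad/s² (deceleration).
0 = ω₀ − |α|t ⇒ t = ω₀/|α| = 112/1.527 = 73.34 s.

t ≈ 73.3 s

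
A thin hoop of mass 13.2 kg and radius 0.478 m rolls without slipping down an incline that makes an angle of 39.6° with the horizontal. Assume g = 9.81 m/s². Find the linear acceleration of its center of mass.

a ≈ 3.13 m/s²

Translation along the incline: Mg sinθ − f = Ma.
Rotation about the center: fR = Iα with I = MR². No-slip gives a = αR, so f = (I/R²)a = M a.
Substituting: Mg sinθ = (1 + 1.000)Ma, so a = g sinθ/(1 + 1.000) = (9.81) sin 39.6° / 2.000 = 3.127 m/s².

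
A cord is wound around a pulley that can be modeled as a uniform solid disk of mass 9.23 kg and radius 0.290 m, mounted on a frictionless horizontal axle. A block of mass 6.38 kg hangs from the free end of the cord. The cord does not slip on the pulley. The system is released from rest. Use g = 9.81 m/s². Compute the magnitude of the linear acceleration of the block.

I = ½MR² = (1/2)(9.23)(0.290)² = 0.3881 kg·m².
Block: mg − T = ma. Pulley: TR = Iα. No-slip: a = αR, so T = (I/R²)a = 4.615·a.
Then mg = (m + 4.615)a, so a = (6.38)(9.81)/(6.38 + 4.615) = 5.692 m/s².

a ≈ 5.69 m/s²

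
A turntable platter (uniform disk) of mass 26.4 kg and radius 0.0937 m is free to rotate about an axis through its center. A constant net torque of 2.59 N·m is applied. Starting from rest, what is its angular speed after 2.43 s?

I = ½MR² = (1/2)(26.4)(0.0937)² = 0.1159 kg·m².
α = τ/I = 2.59/0.1159 = 22.35 rad/s².
ω = ω₀ + αt = 0 + (22.35)(2.43) = 54.31 rad/s.

ω ≈ 54.3 rad/s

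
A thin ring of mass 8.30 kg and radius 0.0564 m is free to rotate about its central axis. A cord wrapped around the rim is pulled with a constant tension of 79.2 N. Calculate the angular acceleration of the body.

α ≈ 169 rad/s²

I = MR² = (8.30)(0.0564)² = 0.02640 kg·m².
τ = F R = (79.2)(0.0564) = 4.467 N·m.
Newton's second law for rotation, τ = Iα, gives α = τ/I = 4.467/0.02640 = 169.2 rad/s².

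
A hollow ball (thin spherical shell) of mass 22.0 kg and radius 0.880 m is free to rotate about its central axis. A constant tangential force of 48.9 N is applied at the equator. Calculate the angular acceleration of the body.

α ≈ 3.79 rad/s²

I = (2/3)MR² = (2/3)(22.0)(0.880)² = 11.36 kg·m².
τ = F R = (48.9)(0.880) = 43.03 N·m.
Newton's second law for rotation, τ = Iα, gives α = τ/I = 43.03/11.36 = 3.789 rad/s².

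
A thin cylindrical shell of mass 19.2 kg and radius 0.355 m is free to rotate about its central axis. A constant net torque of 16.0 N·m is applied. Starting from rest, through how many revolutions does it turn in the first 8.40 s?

I = MR² = (19.2)(0.355)² = 2.420 kg·m².
α = τ/I = 16.0/2.420 = 6.612 rad/s².
θ = ½αt² = ½(6.612)(8.40)² = 233.3 rad.
Revolutions = θ/(2π) = 37.13.

≈ 37.1 revolutions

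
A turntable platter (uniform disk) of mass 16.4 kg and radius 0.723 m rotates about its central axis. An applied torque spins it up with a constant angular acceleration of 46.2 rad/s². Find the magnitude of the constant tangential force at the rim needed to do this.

F ≈ 274 N

I = ½MR² = (1/2)(16.4)(0.723)² = 4.286 kg·m².
The required torque is τ = Iα = (4.286)(46.20) = 198.0 N·m.
A tangential force at the rim gives τ = FR, so F = τ/R = 198.0/0.723 = 273.9 N.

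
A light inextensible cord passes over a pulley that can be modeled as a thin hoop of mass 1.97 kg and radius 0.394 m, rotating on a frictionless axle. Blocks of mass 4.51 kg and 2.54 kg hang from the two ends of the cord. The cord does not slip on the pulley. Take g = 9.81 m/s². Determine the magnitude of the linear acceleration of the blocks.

a ≈ 2.14 m/s²

I = MR² = (1.97)(0.394)² = 0.3058 kg·m².
Heavier block: m₁g − T₁ = m₁a. Lighter block: T₂ − m₂g = m₂a.
Pulley: (T₁ − T₂)R = Iα = I(a/R), so T₁ − T₂ = (I/R²)a = 1·M_p a = 1.970·a.
Adding the three: (m₁ − m₂)g = (m₁ + m₂ + 1.970)a, so a = (4.51 − 2.54)(9.81)/(4.51 + 2.54 + 1.970) = 2.143 m/s².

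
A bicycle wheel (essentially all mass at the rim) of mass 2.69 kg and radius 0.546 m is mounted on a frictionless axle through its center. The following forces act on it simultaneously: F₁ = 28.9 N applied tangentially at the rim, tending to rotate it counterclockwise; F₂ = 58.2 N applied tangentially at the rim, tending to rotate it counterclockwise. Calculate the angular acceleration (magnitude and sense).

α ≈ 59.3 rad/s², counterclockwise

I = MR² = (2.69)(0.546)² = 0.8019 kg·m².
Taking counterclockwise as positive: τ₁ = +(28.9)(0.546) = +15.78 N·m; τ₂ = +(58.2)(0.546) = +31.78 N·m.
Net torque τ = 47.56 N·m.
α = τ/I = 47.56/0.8019 = 59.30 rad/s².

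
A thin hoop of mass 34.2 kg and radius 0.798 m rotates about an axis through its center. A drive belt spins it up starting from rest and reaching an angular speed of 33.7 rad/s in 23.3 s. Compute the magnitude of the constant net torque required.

I = MR² = (34.2)(0.798)² = 21.78 kg·m².
α = Δω/Δt = (33.7 − 0)/23.3 = 1.446 rad/s².
τ = Iα = (21.78)(1.446) = 31.50 N·m.

τ ≈ 31.5 N·m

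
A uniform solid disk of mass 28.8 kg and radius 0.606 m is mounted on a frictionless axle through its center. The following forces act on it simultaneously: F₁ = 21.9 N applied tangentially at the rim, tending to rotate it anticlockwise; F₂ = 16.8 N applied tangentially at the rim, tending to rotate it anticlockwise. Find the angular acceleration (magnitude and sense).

I = ½MR² = (1/2)(28.8)(0.606)² = 5.288 kg·m².
Taking anticlockwise as positive: τ₁ = +(21.9)(0.606) = +13.27 N·m; τ₂ = +(16.8)(0.606) = +10.18 N·m.
Net torque τ = 23.45 N·m.
α = τ/I = 23.45/5.288 = 4.435 rad/s².

α ≈ 4.43 rad/s², anticlockwise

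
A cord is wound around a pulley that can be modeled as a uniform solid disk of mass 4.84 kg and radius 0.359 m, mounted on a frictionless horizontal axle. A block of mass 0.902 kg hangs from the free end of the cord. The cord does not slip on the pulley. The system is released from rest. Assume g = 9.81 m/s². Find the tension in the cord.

I = ½MR² = (1/2)(4.84)(0.359)² = 0.3119 kg·m².
Block: mg − T = ma. Pulley: TR = Iα. No-slip: a = αR, so T = (I/R²)a = 2.420·a.
Then mg = (m + 2.420)a, so a = (0.902)(9.81)/(0.902 + 2.420) = 2.664 m/s².
T = 2.420·a = 6.446 N.

T ≈ 6.45 N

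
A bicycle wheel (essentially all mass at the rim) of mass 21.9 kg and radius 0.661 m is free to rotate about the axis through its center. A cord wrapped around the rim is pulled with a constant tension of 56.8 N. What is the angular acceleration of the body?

α ≈ 3.92 rad/s²

I = MR² = (21.9)(0.661)² = 9.569 kg·m².
τ = F R = (56.8)(0.661) = 37.54 N·m.
From τ = Iα: α = 37.54/9.569 = 3.924 rad/s².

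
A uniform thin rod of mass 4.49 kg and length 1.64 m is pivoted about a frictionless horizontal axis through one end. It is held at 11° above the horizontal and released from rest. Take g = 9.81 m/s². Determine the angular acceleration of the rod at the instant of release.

About the pivot, I = (1/3)ML² = (1/3)(4.49)(1.64)² = 4.025 kg·m².
The weight acts at the center, a distance L/2 = 0.8200 m from the pivot; τ = Mg(L/2) cos 11° = 35.45 N·m.
α = τ/I = 35.45/4.025 = 8.808 rad/s².

α ≈ 8.81 rad/s²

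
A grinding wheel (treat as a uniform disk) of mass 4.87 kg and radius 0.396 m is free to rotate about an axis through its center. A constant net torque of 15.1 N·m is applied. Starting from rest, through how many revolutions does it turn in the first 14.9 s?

≈ 699 revolutions

I = ½MR² = (1/2)(4.87)(0.396)² = 0.3818 kg·m².
α = τ/I = 15.1/0.3818 = 39.54 rad/s².
θ = ½αt² = ½(39.54)(14.9)² = 4390 rad.
Revolutions = θ/(2π) = 698.6.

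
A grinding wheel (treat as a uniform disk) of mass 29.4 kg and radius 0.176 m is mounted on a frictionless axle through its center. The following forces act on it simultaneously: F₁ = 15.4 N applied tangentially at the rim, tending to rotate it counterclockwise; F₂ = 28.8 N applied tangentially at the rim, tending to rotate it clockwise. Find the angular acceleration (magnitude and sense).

α ≈ 5.18 rad/s², clockwise

I = ½MR² = (1/2)(29.4)(0.176)² = 0.4553 kg·m².
Taking counterclockwise as positive: τ₁ = +(15.4)(0.176) = +2.710 N·m; τ₂ = −(28.8)(0.176) = −5.069 N·m.
Net torque τ = -2.358 N·m.
α = τ/I = -2.358/0.4553 = -5.179 rad/s².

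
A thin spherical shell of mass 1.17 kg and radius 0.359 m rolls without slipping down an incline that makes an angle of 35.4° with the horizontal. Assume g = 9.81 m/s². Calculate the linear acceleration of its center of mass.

Translation along the incline: Mg sinθ − f = Ma.
Rotation about the center: fR = Iα with I = (2/3)MR². No-slip gives a = αR, so f = (I/R²)a = (2/3)M a.
Substituting: Mg sinθ = (1 + 0.6667)Ma, so a = g sinθ/(1 + 0.6667) = (9.81) sin 35.4° / 1.667 = 3.410 m/s².

a ≈ 3.41 m/s²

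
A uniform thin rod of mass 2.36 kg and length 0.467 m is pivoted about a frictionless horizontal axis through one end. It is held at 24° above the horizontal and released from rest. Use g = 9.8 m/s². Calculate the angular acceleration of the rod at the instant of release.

α ≈ 28.8 rad/s²

About the pivot, I = (1/3)ML² = (1/3)(2.36)(0.467)² = 0.1716 kg·m².
The weight acts at the center, a distance L/2 = 0.2335 m from the pivot; τ = Mg(L/2) cos 24° = 4.933 N·m.
α = τ/I = 4.933/0.1716 = 28.76 rad/s².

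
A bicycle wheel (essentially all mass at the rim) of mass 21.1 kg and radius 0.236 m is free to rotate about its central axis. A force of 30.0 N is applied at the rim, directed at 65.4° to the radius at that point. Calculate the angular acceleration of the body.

I = MR² = (21.1)(0.236)² = 1.175 kg·m².
Only the tangential component produces torque: τ = F R sinθ = (30.0)(0.236) sin 65.4° = 6.437 N·m.
From τ = Iα: α = 6.437/1.175 = 5.478 rad/s².

α ≈ 5.48 rad/s²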